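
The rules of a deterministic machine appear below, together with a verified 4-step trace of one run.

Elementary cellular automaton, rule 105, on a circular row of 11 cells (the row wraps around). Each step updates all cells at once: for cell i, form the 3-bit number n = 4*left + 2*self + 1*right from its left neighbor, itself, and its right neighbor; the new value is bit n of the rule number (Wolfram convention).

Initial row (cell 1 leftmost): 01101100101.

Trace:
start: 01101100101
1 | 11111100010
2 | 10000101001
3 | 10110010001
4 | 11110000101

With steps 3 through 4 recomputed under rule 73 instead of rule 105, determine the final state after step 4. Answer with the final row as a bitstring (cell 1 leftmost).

10110111101

(re-executing steps 3..4 under rule 73; state before step 3: 10000101001)
3 | 10110000001
4 | 10110111101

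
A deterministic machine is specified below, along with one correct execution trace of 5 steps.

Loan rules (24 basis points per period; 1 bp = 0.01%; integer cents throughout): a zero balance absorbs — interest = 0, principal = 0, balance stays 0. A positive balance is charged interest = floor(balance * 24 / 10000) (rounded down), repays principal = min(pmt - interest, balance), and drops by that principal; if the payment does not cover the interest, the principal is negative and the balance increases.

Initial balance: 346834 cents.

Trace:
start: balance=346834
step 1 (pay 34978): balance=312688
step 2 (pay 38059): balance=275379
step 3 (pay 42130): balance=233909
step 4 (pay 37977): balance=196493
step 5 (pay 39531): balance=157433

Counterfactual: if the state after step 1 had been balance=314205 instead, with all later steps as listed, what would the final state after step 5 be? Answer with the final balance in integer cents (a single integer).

state after step 1 := balance=314205
step 2 (pay 38059): balance=276900
step 3 (pay 42130): balance=235434
step 4 (pay 37977): balance=198022
step 5 (pay 39531): balance=158966

158966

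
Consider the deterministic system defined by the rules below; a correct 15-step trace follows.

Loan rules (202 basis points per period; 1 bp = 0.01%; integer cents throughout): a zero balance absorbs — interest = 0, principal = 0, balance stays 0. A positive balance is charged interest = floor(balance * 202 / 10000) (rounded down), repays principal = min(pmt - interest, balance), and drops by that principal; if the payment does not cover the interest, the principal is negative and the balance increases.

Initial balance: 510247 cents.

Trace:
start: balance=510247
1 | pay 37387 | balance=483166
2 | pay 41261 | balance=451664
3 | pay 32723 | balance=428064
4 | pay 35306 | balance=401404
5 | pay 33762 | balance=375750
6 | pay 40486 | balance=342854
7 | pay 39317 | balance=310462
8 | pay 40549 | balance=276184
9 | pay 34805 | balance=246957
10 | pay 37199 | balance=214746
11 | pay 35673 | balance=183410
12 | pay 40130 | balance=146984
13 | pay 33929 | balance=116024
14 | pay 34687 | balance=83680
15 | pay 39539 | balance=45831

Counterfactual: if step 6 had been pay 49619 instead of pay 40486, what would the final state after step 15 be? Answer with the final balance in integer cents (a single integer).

(re-executing from step 6 with the substitution; state before step 6: balance=375750)
6 | pay 49619 | balance=333721
7 | pay 39317 | balance=301145
8 | pay 40549 | balance=266679
9 | pay 34805 | balance=237260
10 | pay 37199 | balance=204853
11 | pay 35673 | balance=173318
12 | pay 40130 | balance=136689
13 | pay 33929 | balance=105521
14 | pay 34687 | balance=72965
15 | pay 39539 | balance=34899

34899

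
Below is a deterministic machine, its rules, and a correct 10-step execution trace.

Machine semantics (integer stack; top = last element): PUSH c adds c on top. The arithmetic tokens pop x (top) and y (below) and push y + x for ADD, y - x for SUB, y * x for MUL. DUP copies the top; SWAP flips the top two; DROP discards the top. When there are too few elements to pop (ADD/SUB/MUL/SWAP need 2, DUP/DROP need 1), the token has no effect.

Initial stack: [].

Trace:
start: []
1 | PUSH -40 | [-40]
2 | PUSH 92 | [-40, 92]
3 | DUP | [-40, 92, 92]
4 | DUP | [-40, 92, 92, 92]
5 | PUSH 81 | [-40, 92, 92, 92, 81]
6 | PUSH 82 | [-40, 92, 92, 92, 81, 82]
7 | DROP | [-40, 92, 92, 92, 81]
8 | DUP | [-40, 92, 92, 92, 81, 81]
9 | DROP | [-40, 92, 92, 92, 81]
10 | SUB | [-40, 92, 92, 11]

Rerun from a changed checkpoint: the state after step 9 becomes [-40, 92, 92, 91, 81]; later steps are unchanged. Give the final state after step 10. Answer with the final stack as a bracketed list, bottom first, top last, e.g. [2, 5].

state after step 9 := [-40, 92, 92, 91, 81]
10 | SUB | [-40, 92, 92, 10]

[-40, 92, 92, 10]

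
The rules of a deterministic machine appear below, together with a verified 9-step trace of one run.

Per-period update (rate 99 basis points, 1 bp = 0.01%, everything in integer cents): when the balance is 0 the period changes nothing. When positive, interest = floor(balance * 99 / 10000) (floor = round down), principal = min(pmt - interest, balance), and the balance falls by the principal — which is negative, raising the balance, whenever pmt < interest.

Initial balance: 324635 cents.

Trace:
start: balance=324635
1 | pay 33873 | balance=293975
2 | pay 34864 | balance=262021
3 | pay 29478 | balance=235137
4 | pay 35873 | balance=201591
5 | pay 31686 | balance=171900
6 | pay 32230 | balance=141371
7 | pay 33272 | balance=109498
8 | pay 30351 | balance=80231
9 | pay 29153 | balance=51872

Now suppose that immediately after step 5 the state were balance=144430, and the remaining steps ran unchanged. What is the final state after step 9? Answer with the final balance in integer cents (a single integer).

23297

state after step 5 := balance=144430
6 | pay 32230 | balance=113629
7 | pay 33272 | balance=81481
8 | pay 30351 | balance=51936
9 | pay 29153 | balance=23297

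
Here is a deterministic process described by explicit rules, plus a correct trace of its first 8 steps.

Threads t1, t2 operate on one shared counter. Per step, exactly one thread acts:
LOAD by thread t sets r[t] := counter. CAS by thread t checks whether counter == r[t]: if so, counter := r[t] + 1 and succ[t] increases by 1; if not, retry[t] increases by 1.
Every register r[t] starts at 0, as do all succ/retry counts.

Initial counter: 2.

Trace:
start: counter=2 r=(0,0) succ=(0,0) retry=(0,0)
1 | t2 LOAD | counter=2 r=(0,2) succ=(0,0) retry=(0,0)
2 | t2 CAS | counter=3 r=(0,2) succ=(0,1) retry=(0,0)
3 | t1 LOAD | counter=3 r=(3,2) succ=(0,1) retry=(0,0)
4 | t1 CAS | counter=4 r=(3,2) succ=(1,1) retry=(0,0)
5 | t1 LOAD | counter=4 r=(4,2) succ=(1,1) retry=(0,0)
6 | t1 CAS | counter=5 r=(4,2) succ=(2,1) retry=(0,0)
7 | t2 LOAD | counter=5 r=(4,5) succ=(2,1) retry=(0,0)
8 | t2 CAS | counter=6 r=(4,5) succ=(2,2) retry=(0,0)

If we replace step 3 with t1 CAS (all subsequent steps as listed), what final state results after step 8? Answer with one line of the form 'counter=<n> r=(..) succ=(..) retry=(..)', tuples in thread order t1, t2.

(re-executing from step 3 with the substitution; state before step 3: counter=3 r=(0,2) succ=(0,1) retry=(0,0))
3 | t1 CAS | counter=3 r=(0,2) succ=(0,1) retry=(1,0)
4 | t1 CAS | counter=3 r=(0,2) succ=(0,1) retry=(2,0)
5 | t1 LOAD | counter=3 r=(3,2) succ=(0,1) retry=(2,0)
6 | t1 CAS | counter=4 r=(3,2) succ=(1,1) retry=(2,0)
7 | t2 LOAD | counter=4 r=(3,4) succ=(1,1) retry=(2,0)
8 | t2 CAS | counter=5 r=(3,4) succ=(1,2) retry=(2,0)

counter=5 r=(3,4) succ=(1,2) retry=(2,0)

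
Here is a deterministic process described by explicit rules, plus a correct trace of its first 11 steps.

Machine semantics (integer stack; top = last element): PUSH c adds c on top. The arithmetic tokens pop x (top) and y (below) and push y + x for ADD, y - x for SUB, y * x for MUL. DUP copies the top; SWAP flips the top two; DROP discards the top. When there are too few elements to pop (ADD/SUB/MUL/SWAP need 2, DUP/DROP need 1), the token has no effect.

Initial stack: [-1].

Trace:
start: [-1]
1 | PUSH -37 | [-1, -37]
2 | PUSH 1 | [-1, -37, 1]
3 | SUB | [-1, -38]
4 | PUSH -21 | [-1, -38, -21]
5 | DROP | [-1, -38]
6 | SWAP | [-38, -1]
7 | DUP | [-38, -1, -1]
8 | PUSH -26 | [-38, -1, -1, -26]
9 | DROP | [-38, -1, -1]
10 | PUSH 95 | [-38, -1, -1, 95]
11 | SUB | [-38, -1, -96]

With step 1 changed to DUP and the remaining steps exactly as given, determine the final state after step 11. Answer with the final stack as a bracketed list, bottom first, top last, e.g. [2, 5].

(re-executing from step 1 with the substitution; state before step 1: [-1])
1 | DUP | [-1, -1]
2 | PUSH 1 | [-1, -1, 1]
3 | SUB | [-1, -2]
4 | PUSH -21 | [-1, -2, -21]
5 | DROP | [-1, -2]
6 | SWAP | [-2, -1]
7 | DUP | [-2, -1, -1]
8 | PUSH -26 | [-2, -1, -1, -26]
9 | DROP | [-2, -1, -1]
10 | PUSH 95 | [-2, -1, -1, 95]
11 | SUB | [-2, -1, -96]

[-2, -1, -96]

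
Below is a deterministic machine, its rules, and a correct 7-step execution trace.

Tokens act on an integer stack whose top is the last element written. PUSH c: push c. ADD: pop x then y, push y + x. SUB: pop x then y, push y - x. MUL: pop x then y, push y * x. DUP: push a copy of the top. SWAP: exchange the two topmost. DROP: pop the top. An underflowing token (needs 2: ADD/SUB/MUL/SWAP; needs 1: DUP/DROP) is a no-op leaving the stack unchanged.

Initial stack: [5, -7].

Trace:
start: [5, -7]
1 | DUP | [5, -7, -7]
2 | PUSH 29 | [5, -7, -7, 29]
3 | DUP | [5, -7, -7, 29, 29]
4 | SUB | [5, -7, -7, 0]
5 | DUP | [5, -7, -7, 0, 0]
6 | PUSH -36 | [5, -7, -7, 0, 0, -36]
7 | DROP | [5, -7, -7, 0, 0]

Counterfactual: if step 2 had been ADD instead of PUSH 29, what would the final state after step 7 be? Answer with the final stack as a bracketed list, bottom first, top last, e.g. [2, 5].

(re-executing from step 2 with the substitution; state before step 2: [5, -7, -7])
2 | ADD | [5, -14]
3 | DUP | [5, -14, -14]
4 | SUB | [5, 0]
5 | DUP | [5, 0, 0]
6 | PUSH -36 | [5, 0, 0, -36]
7 | DROP | [5, 0, 0]

[5, 0, 0]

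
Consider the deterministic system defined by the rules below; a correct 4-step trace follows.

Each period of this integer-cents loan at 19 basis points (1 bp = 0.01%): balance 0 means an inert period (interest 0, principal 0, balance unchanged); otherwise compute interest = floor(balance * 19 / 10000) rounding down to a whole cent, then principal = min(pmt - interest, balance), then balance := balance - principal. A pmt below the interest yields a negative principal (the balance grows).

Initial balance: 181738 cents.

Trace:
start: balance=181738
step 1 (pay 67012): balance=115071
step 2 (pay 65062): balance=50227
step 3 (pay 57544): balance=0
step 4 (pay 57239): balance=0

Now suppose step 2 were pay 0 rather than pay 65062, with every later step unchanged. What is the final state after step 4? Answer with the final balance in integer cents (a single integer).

(re-executing from step 2 with the substitution; state before step 2: balance=115071)
step 2 (pay 0): balance=115289
step 3 (pay 57544): balance=57964
step 4 (pay 57239): balance=835

835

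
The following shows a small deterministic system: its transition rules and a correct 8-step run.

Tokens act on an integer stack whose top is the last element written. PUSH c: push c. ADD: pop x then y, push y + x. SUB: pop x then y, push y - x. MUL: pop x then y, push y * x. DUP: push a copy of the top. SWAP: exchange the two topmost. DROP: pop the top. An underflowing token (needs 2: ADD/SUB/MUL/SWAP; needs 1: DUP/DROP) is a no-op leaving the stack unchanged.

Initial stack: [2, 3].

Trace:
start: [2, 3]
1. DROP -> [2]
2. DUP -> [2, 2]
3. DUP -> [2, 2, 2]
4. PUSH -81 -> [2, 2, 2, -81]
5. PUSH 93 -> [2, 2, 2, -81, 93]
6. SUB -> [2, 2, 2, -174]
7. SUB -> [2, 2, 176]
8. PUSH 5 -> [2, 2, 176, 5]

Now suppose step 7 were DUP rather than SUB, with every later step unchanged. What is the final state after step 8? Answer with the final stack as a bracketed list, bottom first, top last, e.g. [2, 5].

(re-executing from step 7 with the substitution; state before step 7: [2, 2, 2, -174])
7. DUP -> [2, 2, 2, -174, -174]
8. PUSH 5 -> [2, 2, 2, -174, -174, 5]

[2, 2, 2, -174, -174, 5]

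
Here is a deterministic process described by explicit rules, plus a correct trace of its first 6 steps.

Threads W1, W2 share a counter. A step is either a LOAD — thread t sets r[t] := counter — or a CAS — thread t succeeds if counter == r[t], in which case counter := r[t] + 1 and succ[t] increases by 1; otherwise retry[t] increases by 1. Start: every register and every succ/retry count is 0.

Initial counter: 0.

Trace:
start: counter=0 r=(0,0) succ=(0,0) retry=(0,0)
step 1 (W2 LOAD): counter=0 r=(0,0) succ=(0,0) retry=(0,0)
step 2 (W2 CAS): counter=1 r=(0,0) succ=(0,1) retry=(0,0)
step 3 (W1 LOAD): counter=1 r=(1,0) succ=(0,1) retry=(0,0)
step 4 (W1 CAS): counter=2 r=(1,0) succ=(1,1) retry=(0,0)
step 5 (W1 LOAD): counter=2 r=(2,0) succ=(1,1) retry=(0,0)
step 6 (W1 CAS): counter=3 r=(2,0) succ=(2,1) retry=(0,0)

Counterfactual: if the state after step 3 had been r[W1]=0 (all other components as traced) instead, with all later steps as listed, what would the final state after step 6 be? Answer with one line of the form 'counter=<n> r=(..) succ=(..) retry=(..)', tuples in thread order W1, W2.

state after step 3 := counter=1 r=(0,0) succ=(0,1) retry=(0,0)
step 4 (W1 CAS): counter=1 r=(0,0) succ=(0,1) retry=(1,0)
step 5 (W1 LOAD): counter=1 r=(1,0) succ=(0,1) retry=(1,0)
step 6 (W1 CAS): counter=2 r=(1,0) succ=(1,1) retry=(1,0)

counter=2 r=(1,0) succ=(1,1) retry=(1,0)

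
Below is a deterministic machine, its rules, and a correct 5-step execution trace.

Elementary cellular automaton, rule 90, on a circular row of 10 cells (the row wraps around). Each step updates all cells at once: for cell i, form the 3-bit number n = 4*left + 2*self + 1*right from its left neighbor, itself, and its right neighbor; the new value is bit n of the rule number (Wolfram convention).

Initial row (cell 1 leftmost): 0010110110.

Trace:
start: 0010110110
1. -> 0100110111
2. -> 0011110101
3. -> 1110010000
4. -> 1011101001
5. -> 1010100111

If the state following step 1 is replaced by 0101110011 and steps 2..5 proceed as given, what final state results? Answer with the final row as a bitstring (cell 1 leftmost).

1111100010

state after step 1 := 0101110011
2. -> 0001011111
3. -> 1010010001
4. -> 1001101011
5. -> 1111100010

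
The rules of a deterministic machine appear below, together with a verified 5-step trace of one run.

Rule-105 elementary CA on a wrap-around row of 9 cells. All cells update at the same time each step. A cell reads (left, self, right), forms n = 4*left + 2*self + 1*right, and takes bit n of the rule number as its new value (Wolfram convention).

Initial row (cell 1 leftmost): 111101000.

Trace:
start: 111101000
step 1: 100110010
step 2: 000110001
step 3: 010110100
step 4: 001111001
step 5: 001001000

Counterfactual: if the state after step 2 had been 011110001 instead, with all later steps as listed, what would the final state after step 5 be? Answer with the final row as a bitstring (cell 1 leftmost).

110100010

state after step 2 := 011110001
step 3: 110010100
step 4: 110001000
step 5: 110100010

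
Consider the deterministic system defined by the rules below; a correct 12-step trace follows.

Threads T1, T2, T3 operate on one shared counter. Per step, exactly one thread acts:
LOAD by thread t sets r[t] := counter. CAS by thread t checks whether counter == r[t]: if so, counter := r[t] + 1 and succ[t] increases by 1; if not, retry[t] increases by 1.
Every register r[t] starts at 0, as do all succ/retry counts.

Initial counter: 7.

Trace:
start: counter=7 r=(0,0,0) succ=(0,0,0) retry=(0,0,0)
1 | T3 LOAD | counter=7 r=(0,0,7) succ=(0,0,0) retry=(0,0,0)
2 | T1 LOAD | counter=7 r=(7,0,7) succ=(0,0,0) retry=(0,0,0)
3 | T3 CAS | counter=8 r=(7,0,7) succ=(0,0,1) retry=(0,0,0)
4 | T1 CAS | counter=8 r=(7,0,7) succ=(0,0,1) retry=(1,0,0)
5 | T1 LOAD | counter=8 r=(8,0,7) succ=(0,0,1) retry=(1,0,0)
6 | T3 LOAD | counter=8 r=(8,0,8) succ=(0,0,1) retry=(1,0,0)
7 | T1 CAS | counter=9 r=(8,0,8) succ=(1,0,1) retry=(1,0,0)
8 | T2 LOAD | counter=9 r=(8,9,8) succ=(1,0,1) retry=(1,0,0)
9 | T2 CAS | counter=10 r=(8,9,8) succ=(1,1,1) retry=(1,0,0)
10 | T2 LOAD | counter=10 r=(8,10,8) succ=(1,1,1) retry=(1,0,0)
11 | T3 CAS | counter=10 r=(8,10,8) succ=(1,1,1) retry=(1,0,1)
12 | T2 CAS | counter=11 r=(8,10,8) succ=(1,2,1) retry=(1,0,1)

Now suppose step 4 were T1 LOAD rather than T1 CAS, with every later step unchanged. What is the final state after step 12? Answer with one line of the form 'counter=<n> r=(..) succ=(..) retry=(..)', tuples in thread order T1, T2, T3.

counter=11 r=(8,10,8) succ=(1,2,1) retry=(0,0,1)

(re-executing from step 4 with the substitution; state before step 4: counter=8 r=(7,0,7) succ=(0,0,1) retry=(0,0,0))
4 | T1 LOAD | counter=8 r=(8,0,7) succ=(0,0,1) retry=(0,0,0)
5 | T1 LOAD | counter=8 r=(8,0,7) succ=(0,0,1) retry=(0,0,0)
6 | T3 LOAD | counter=8 r=(8,0,8) succ=(0,0,1) retry=(0,0,0)
7 | T1 CAS | counter=9 r=(8,0,8) succ=(1,0,1) retry=(0,0,0)
8 | T2 LOAD | counter=9 r=(8,9,8) succ=(1,0,1) retry=(0,0,0)
9 | T2 CAS | counter=10 r=(8,9,8) succ=(1,1,1) retry=(0,0,0)
10 | T2 LOAD | counter=10 r=(8,10,8) succ=(1,1,1) retry=(0,0,0)
11 | T3 CAS | counter=10 r=(8,10,8) succ=(1,1,1) retry=(0,0,1)
12 | T2 CAS | counter=11 r=(8,10,8) succ=(1,2,1) retry=(0,0,1)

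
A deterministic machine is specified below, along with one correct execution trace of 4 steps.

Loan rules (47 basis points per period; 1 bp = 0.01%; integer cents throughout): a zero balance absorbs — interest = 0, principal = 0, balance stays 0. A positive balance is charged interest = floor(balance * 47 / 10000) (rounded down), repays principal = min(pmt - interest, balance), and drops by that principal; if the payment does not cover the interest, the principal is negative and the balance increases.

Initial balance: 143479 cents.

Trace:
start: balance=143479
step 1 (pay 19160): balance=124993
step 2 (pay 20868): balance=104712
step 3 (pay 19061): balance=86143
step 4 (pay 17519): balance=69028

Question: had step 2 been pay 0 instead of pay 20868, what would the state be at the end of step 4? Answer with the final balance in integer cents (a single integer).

90093

(re-executing from step 2 with the substitution; state before step 2: balance=124993)
step 2 (pay 0): balance=125580
step 3 (pay 19061): balance=107109
step 4 (pay 17519): balance=90093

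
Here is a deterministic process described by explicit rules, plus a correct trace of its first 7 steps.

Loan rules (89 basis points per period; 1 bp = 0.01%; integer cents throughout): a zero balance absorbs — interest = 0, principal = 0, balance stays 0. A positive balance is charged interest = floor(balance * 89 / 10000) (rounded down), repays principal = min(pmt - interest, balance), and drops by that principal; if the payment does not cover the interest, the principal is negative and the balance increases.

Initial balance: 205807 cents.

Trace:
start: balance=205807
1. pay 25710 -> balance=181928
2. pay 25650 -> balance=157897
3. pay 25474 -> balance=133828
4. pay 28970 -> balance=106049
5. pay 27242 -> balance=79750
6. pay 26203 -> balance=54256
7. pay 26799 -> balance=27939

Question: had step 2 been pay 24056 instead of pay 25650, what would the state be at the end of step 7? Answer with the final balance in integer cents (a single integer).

(re-executing from step 2 with the substitution; state before step 2: balance=181928)
2. pay 24056 -> balance=159491
3. pay 25474 -> balance=135436
4. pay 28970 -> balance=107671
5. pay 27242 -> balance=81387
6. pay 26203 -> balance=55908
7. pay 26799 -> balance=29606

29606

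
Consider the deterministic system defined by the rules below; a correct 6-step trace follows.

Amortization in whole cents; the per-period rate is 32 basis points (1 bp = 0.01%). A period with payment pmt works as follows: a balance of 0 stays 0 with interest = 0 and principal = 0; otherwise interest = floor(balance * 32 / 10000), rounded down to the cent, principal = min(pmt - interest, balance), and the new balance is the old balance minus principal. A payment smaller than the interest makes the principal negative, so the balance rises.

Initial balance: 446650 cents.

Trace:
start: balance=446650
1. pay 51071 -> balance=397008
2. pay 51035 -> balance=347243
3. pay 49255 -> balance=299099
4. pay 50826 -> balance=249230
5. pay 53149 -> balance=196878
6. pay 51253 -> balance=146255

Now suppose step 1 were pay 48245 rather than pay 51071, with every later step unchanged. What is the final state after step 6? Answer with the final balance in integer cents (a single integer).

(re-executing from step 1 with the substitution; state before step 1: balance=446650)
1. pay 48245 -> balance=399834
2. pay 51035 -> balance=350078
3. pay 49255 -> balance=301943
4. pay 50826 -> balance=252083
5. pay 53149 -> balance=199740
6. pay 51253 -> balance=149126

149126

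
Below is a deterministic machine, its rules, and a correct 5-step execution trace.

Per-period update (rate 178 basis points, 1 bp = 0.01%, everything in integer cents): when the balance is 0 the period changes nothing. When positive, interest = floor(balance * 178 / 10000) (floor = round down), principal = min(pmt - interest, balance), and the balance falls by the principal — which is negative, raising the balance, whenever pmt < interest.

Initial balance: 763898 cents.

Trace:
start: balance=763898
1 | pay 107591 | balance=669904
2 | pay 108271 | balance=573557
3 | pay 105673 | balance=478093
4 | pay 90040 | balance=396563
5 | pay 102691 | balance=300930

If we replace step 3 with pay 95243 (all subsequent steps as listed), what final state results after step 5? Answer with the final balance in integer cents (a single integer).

(re-executing from step 3 with the substitution; state before step 3: balance=573557)
3 | pay 95243 | balance=488523
4 | pay 90040 | balance=407178
5 | pay 102691 | balance=311734

311734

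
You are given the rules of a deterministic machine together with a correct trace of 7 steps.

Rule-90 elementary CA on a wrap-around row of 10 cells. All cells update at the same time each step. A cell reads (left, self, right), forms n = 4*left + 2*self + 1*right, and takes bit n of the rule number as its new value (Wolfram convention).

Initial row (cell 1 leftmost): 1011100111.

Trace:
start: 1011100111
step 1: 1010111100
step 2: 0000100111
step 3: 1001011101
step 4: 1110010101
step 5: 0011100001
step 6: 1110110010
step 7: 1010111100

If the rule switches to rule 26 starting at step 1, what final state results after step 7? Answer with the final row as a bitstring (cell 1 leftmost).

(re-executing steps 1..7 under rule 26; state before step 1: 1011100111)
step 1: 0010011100
step 2: 0101110010
step 3: 1001001101
step 4: 0110111001
step 5: 0100100110
step 6: 1011011101
step 7: 0010010001

0010010001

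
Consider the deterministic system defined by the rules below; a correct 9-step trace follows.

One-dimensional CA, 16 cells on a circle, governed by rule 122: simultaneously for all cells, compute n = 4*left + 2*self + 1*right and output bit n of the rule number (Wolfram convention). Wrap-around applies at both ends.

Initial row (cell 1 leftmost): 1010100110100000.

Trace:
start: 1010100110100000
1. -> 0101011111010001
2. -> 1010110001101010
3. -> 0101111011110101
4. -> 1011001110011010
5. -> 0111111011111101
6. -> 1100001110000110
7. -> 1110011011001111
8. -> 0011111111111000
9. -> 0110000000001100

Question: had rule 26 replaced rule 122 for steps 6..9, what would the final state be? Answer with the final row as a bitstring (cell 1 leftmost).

(re-executing steps 6..9 under rule 26; state before step 6: 0111111011111101)
6. -> 0100000010000000
7. -> 1010000101000000
8. -> 0001001000100001
9. -> 1010110101010010

1010110101010010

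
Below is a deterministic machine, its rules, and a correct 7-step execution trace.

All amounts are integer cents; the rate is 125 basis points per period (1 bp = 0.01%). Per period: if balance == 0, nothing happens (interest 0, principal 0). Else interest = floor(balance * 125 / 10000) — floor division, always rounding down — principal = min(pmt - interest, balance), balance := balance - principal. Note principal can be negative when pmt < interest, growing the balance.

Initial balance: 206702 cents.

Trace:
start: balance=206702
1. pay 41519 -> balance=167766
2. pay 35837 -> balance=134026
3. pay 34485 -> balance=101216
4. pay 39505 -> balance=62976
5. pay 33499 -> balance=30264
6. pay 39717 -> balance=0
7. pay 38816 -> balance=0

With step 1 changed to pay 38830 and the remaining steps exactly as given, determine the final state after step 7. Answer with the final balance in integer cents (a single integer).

(re-executing from step 1 with the substitution; state before step 1: balance=206702)
1. pay 38830 -> balance=170455
2. pay 35837 -> balance=136748
3. pay 34485 -> balance=103972
4. pay 39505 -> balance=65766
5. pay 33499 -> balance=33089
6. pay 39717 -> balance=0
7. pay 38816 -> balance=0

0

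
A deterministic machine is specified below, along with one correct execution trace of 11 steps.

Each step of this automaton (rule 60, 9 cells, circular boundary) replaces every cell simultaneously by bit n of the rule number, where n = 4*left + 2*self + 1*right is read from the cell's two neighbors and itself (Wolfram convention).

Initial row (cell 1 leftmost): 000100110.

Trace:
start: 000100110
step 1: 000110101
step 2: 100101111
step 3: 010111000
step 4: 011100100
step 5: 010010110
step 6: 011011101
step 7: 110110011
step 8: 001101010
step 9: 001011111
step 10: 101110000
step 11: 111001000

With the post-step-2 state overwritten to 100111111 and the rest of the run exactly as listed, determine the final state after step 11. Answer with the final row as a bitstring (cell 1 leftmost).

state after step 2 := 100111111
step 3: 010100000
step 4: 011110000
step 5: 010001000
step 6: 011001100
step 7: 010101010
step 8: 011111111
step 9: 110000000
step 10: 101000000
step 11: 111100000

111100000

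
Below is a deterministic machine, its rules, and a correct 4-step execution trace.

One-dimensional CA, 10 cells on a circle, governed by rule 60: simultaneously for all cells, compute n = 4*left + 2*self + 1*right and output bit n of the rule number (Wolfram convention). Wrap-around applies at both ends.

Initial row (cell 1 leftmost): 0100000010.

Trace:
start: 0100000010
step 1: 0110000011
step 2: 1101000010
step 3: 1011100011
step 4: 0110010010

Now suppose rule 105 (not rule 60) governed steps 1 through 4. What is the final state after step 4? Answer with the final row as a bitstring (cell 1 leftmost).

0110110110

(re-executing steps 1..4 under rule 105; state before step 1: 0100000010)
step 1: 0001111000
step 2: 1101001011
step 3: 0110000110
step 4: 0110110110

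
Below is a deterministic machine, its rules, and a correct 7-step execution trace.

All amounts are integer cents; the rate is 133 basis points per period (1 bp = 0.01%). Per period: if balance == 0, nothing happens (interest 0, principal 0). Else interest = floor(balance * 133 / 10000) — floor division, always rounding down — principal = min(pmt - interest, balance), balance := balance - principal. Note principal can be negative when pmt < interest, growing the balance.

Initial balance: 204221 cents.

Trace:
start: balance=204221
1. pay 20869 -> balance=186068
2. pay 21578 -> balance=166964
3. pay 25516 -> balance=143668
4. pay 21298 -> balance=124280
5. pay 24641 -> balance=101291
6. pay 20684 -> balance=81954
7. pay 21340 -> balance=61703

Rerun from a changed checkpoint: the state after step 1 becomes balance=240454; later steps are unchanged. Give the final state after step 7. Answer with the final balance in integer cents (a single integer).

120577

state after step 1 := balance=240454
2. pay 21578 -> balance=222074
3. pay 25516 -> balance=199511
4. pay 21298 -> balance=180866
5. pay 24641 -> balance=158630
6. pay 20684 -> balance=140055
7. pay 21340 -> balance=120577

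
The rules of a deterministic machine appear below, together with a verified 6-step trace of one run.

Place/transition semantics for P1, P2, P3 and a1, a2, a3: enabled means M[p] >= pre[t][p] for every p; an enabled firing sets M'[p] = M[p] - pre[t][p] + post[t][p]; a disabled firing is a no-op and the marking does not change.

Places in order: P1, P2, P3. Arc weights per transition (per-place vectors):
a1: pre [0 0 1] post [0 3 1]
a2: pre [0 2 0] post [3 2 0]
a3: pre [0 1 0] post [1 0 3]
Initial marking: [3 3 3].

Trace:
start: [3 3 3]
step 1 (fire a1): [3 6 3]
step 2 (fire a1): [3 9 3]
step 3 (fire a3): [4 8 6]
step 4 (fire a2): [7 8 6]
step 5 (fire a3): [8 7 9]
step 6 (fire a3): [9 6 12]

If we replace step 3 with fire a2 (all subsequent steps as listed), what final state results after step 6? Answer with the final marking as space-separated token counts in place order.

(re-executing from step 3 with the substitution; state before step 3: [3 9 3])
step 3 (fire a2): [6 9 3]
step 4 (fire a2): [9 9 3]
step 5 (fire a3): [10 8 6]
step 6 (fire a3): [11 7 9]

11 7 9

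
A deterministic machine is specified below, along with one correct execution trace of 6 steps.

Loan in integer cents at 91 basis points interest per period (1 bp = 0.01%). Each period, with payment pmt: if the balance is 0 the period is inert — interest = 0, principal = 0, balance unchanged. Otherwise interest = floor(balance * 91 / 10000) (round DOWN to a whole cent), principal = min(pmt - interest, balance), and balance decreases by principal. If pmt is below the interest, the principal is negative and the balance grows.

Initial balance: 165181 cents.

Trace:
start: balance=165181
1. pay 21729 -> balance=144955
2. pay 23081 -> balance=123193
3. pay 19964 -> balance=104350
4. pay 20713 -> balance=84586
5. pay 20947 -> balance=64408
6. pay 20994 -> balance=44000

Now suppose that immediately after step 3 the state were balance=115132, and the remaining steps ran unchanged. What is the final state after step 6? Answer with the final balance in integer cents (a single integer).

state after step 3 := balance=115132
4. pay 20713 -> balance=95466
5. pay 20947 -> balance=75387
6. pay 20994 -> balance=55079

55079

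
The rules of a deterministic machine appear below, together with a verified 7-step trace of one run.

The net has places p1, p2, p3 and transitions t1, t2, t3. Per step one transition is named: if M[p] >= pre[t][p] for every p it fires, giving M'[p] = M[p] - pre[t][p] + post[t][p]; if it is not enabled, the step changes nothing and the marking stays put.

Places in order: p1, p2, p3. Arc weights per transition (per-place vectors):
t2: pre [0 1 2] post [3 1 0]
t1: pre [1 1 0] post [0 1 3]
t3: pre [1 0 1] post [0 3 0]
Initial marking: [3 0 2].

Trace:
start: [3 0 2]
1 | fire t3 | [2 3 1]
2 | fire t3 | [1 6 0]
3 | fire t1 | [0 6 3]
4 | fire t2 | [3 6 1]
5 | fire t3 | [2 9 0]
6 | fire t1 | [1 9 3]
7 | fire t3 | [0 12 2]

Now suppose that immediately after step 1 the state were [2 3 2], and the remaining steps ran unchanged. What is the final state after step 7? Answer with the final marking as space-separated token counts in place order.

state after step 1 := [2 3 2]
2 | fire t3 | [1 6 1]
3 | fire t1 | [0 6 4]
4 | fire t2 | [3 6 2]
5 | fire t3 | [2 9 1]
6 | fire t1 | [1 9 4]
7 | fire t3 | [0 12 3]

0 12 3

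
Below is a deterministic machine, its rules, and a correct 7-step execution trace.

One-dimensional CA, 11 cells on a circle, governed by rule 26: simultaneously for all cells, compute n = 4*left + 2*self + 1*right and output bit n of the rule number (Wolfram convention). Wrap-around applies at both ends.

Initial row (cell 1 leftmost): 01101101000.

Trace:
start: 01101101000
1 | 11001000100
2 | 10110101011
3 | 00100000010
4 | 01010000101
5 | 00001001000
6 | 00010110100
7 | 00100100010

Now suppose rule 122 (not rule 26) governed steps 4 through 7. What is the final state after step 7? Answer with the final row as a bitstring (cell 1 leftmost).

(re-executing steps 4..7 under rule 122; state before step 4: 00100000010)
4 | 01010000101
5 | 10101001010
6 | 01010110101
7 | 10101111010

10101111010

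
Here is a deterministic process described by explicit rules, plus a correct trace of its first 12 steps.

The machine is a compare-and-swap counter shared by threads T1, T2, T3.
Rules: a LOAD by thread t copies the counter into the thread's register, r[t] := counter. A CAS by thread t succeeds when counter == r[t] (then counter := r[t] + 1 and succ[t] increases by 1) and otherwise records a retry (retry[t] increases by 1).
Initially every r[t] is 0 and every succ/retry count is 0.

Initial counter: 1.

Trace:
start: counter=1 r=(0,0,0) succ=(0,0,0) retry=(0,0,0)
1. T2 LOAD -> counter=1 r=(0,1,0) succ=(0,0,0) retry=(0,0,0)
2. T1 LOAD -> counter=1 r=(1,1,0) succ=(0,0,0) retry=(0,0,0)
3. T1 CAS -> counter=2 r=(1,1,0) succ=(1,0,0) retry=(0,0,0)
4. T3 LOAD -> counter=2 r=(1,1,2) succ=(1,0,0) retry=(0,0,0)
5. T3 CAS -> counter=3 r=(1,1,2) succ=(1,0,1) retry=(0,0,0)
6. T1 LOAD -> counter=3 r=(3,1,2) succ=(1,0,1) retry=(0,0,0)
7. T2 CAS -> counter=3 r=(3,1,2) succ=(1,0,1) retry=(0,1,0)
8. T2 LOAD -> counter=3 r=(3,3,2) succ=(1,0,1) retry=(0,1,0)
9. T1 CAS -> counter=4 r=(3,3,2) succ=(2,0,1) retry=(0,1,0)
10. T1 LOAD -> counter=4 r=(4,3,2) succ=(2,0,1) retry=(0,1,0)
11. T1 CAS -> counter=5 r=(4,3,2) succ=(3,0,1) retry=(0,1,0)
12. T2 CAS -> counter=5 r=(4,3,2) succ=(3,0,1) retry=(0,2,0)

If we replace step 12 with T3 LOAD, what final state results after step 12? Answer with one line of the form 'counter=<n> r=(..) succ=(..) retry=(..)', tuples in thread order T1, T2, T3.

counter=5 r=(4,3,5) succ=(3,0,1) retry=(0,1,0)

(re-executing from step 12 with the substitution; state before step 12: counter=5 r=(4,3,2) succ=(3,0,1) retry=(0,1,0))
12. T3 LOAD -> counter=5 r=(4,3,5) succ=(3,0,1) retry=(0,1,0)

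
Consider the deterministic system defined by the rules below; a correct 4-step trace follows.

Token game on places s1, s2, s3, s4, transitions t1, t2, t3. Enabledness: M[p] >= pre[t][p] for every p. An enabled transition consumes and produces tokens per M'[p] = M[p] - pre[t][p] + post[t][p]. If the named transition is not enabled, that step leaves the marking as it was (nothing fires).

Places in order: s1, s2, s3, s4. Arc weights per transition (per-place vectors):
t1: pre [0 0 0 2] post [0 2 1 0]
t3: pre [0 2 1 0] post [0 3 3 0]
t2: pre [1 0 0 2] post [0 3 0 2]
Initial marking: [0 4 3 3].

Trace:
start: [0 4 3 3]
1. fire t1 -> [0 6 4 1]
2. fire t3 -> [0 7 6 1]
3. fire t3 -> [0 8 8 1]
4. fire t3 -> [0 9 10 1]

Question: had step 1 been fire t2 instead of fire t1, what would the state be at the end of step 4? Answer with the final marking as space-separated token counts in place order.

0 7 9 3

(re-executing from step 1 with the substitution; state before step 1: [0 4 3 3])
1. fire t2 -> [0 4 3 3]
2. fire t3 -> [0 5 5 3]
3. fire t3 -> [0 6 7 3]
4. fire t3 -> [0 7 9 3]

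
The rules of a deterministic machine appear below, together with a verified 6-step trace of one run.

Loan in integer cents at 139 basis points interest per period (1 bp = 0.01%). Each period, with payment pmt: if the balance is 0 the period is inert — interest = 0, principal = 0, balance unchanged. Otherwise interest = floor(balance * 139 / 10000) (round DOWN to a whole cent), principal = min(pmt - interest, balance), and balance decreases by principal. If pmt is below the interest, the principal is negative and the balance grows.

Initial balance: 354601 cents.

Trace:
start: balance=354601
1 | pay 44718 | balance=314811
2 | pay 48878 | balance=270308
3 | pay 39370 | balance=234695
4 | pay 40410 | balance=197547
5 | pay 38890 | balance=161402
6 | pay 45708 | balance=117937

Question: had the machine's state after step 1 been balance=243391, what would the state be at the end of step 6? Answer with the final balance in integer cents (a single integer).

state after step 1 := balance=243391
2 | pay 48878 | balance=197896
3 | pay 39370 | balance=161276
4 | pay 40410 | balance=123107
5 | pay 38890 | balance=85928
6 | pay 45708 | balance=41414

41414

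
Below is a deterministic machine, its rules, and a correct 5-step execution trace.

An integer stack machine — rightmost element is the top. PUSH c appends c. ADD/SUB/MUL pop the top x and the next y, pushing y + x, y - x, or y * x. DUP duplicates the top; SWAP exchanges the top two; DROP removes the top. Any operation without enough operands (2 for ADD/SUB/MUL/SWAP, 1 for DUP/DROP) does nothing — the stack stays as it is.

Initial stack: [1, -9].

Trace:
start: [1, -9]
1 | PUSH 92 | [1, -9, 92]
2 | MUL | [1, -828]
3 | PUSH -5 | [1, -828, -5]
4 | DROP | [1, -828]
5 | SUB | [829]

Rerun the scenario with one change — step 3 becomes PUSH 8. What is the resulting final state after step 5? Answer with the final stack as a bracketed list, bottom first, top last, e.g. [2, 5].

(re-executing from step 3 with the substitution; state before step 3: [1, -828])
3 | PUSH 8 | [1, -828, 8]
4 | DROP | [1, -828]
5 | SUB | [829]

[829]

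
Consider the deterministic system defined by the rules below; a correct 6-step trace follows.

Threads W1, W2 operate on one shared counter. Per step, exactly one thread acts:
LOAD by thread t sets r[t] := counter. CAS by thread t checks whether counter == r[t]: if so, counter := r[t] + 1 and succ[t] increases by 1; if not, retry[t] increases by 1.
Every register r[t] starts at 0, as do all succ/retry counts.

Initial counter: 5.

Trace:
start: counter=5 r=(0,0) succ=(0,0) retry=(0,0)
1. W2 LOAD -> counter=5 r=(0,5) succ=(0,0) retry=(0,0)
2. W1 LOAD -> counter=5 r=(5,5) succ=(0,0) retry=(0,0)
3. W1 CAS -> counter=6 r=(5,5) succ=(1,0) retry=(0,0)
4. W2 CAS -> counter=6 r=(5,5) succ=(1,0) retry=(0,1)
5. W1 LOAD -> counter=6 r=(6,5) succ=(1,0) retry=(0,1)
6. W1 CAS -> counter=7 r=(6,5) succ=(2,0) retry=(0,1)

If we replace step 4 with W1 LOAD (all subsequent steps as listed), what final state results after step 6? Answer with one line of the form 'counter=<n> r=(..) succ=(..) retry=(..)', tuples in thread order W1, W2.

counter=7 r=(6,5) succ=(2,0) retry=(0,0)

(re-executing from step 4 with the substitution; state before step 4: counter=6 r=(5,5) succ=(1,0) retry=(0,0))
4. W1 LOAD -> counter=6 r=(6,5) succ=(1,0) retry=(0,0)
5. W1 LOAD -> counter=6 r=(6,5) succ=(1,0) retry=(0,0)
6. W1 CAS -> counter=7 r=(6,5) succ=(2,0) retry=(0,0)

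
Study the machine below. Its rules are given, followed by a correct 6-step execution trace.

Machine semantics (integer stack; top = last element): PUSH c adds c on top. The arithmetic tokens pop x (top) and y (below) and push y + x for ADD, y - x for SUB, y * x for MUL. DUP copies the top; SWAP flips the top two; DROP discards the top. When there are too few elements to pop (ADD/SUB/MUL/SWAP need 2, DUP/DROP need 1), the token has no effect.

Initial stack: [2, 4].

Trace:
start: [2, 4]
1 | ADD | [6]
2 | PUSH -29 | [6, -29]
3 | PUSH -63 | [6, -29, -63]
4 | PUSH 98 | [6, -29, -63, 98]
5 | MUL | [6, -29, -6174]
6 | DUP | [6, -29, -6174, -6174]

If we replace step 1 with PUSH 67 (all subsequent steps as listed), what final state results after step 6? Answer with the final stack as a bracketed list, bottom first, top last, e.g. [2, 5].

(re-executing from step 1 with the substitution; state before step 1: [2, 4])
1 | PUSH 67 | [2, 4, 67]
2 | PUSH -29 | [2, 4, 67, -29]
3 | PUSH -63 | [2, 4, 67, -29, -63]
4 | PUSH 98 | [2, 4, 67, -29, -63, 98]
5 | MUL | [2, 4, 67, -29, -6174]
6 | DUP | [2, 4, 67, -29, -6174, -6174]

[2, 4, 67, -29, -6174, -6174]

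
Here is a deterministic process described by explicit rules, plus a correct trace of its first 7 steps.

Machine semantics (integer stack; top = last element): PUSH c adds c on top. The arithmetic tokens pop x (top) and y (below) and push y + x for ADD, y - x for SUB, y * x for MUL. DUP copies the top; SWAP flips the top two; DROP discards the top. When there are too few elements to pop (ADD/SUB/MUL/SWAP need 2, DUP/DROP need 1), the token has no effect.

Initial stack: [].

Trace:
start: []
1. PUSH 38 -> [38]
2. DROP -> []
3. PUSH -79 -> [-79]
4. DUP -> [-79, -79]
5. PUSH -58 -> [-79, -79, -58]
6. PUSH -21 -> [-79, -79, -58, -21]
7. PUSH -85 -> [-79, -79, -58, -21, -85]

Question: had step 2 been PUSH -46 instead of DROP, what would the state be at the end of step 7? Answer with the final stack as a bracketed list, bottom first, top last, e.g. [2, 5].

(re-executing from step 2 with the substitution; state before step 2: [38])
2. PUSH -46 -> [38, -46]
3. PUSH -79 -> [38, -46, -79]
4. DUP -> [38, -46, -79, -79]
5. PUSH -58 -> [38, -46, -79, -79, -58]
6. PUSH -21 -> [38, -46, -79, -79, -58, -21]
7. PUSH -85 -> [38, -46, -79, -79, -58, -21, -85]

[38, -46, -79, -79, -58, -21, -85]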